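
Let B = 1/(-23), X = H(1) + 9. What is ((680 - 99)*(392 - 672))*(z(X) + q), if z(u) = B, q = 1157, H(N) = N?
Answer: -4328914800/23 ≈ -1.8821e+8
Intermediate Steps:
X = 10 (X = 1 + 9 = 10)
B = -1/23 ≈ -0.043478
z(u) = -1/23
((680 - 99)*(392 - 672))*(z(X) + q) = ((680 - 99)*(392 - 672))*(-1/23 + 1157) = (581*(-280))*(26610/23) = -162680*26610/23 = -4328914800/23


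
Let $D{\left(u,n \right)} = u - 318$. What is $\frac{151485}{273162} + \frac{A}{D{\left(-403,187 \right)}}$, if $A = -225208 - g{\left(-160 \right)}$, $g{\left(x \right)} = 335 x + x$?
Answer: $\frac{15647433087}{65649934} \approx 238.35$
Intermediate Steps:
$g{\left(x \right)} = 336 x$
$A = -171448$ ($A = -225208 - 336 \left(-160\right) = -225208 - -53760 = -225208 + 53760 = -171448$)
$D{\left(u,n \right)} = -318 + u$ ($D{\left(u,n \right)} = u - 318 = -318 + u$)
$\frac{151485}{273162} + \frac{A}{D{\left(-403,187 \right)}} = \frac{151485}{273162} - \frac{171448}{-318 - 403} = 151485 \cdot \frac{1}{273162} - \frac{171448}{-721} = \frac{50495}{91054} - - \frac{171448}{721} = \frac{50495}{91054} + \frac{171448}{721} = \frac{15647433087}{65649934}$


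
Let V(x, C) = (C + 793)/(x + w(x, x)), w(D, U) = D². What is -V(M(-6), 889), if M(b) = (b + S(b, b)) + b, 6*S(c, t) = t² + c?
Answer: -841/21 ≈ -40.048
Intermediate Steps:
S(c, t) = c/6 + t²/6 (S(c, t) = (t² + c)/6 = (c + t²)/6 = c/6 + t²/6)
M(b) = b²/6 + 13*b/6 (M(b) = (b + (b/6 + b²/6)) + b = (b²/6 + 7*b/6) + b = b²/6 + 13*b/6)
V(x, C) = (793 + C)/(x + x²) (V(x, C) = (C + 793)/(x + x²) = (793 + C)/(x + x²))
-V(M(-6), 889) = -(793 + 889)/(((⅙)*(-6)*(13 - 6))*(1 + (⅙)*(-6)*(13 - 6))) = -1682/(((⅙)*(-6)*7)*(1 + (⅙)*(-6)*7)) = -1682/((-7)*(1 - 7)) = -(-1)*1682/(7*(-6)) = -(-1)*(-1)*1682/(7*6) = -1*841/21 = -841/21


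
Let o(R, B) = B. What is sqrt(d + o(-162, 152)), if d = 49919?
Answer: sqrt(50071) ≈ 223.77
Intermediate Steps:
sqrt(d + o(-162, 152)) = sqrt(49919 + 152) = sqrt(50071)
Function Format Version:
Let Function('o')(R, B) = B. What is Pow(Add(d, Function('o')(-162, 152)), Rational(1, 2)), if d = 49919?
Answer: Pow(50071, Rational(1, 2)) ≈ 223.77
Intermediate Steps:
Pow(Add(d, Function('o')(-162, 152)), Rational(1, 2)) = Pow(Add(49919, 152), Rational(1, 2)) = Pow(50071, Rational(1, 2))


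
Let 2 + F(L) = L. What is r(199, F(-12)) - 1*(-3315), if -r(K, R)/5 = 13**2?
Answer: 2470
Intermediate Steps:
F(L) = -2 + L
r(K, R) = -845 (r(K, R) = -5*13**2 = -5*169 = -845)
r(199, F(-12)) - 1*(-3315) = -845 - 1*(-3315) = -845 + 3315 = 2470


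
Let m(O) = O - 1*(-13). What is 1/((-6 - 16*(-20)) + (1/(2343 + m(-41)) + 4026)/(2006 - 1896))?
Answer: 254650/89280291 ≈ 0.0028523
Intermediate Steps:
m(O) = 13 + O (m(O) = O + 13 = 13 + O)
1/((-6 - 16*(-20)) + (1/(2343 + m(-41)) + 4026)/(2006 - 1896)) = 1/((-6 - 16*(-20)) + (1/(2343 + (13 - 41)) + 4026)/(2006 - 1896)) = 1/((-6 + 320) + (1/(2343 - 28) + 4026)/110) = 1/(314 + (1/2315 + 4026)*(1/110)) = 1/(314 + (9320191/2315)*(1/110)) = 1/(314 + 9320191/254650) = 1/(89280291/254650) = 254650/89280291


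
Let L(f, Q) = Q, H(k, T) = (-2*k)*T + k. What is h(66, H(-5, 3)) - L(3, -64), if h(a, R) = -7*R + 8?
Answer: -103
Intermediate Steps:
H(k, T) = k - 2*T*k (H(k, T) = -2*T*k + k = k - 2*T*k)
h(a, R) = 8 - 7*R
h(66, H(-5, 3)) - L(3, -64) = (8 - (-35)*(1 - 2*3)) - 1*(-64) = (8 - (-35)*(1 - 6)) + 64 = (8 - (-35)*(-5)) + 64 = (8 - 7*25) + 64 = (8 - 175) + 64 = -167 + 64 = -103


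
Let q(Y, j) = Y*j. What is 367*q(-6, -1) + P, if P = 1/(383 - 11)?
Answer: 819145/372 ≈ 2202.0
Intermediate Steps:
P = 1/372 ≈ 0.0026882
367*q(-6, -1) + P = 367*(-6*(-1)) + 1/372 = 367*6 + 1/372 = 2202 + 1/372 = 819145/372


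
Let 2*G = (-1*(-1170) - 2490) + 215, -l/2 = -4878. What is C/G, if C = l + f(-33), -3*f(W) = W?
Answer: -19534/1105 ≈ -17.678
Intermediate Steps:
l = 9756 (l = -2*(-4878) = 9756)
f(W) = -W/3
C = 9767 (C = 9756 - ⅓*(-33) = 9756 + 11 = 9767)
G = -1105/2 (G = ((-1*(-1170) - 2490) + 215)/2 = ((1170 - 2490) + 215)/2 = (-1320 + 215)/2 = (½)*(-1105) = -1105/2 ≈ -552.50)
C/G = 9767/(-1105/2) = 9767*(-2/1105) = -19534/1105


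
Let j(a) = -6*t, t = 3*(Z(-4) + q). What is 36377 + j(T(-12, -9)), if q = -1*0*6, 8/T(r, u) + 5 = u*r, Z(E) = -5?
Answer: 36467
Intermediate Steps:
T(r, u) = 8/(-5 + r*u) (T(r, u) = 8/(-5 + u*r) = 8/(-5 + r*u))
q = 0 (q = 0*6 = 0)
t = -15 (t = 3*(-5 + 0) = 3*(-5) = -15)
j(a) = 90 (j(a) = -6*(-15) = 90)
36377 + j(T(-12, -9)) = 36377 + 90 = 36467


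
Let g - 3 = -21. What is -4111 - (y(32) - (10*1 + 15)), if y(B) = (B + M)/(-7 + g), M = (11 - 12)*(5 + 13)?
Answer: -102136/25 ≈ -4085.4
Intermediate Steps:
g = -18 (g = 3 - 21 = -18)
M = -18 (M = -1*18 = -18)
y(B) = 18/25 - B/25 (y(B) = (B - 18)/(-7 - 18) = (-18 + B)/(-25) = (-18 + B)*(-1/25) = 18/25 - B/25)
-4111 - (y(32) - (10*1 + 15)) = -4111 - ((18/25 - 1/25*32) - (10*1 + 15)) = -4111 - ((18/25 - 32/25) - (10 + 15)) = -4111 - (-14/25 - 1*25) = -4111 - (-14/25 - 25) = -4111 - 1*(-639/25) = -4111 + 639/25 = -102136/25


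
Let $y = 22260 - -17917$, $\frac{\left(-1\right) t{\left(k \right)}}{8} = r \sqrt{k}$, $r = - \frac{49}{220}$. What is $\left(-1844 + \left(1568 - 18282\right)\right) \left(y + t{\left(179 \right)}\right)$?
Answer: $-745604766 - \frac{1818684 \sqrt{179}}{55} \approx -7.4605 \cdot 10^{8}$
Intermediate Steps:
$r = - \frac{49}{220}$ ($r = \left(-49\right) \frac{1}{220} = - \frac{49}{220} \approx -0.22273$)
$t{\left(k \right)} = \frac{98 \sqrt{k}}{55}$ ($t{\left(k \right)} = - 8 \left(- \frac{49 \sqrt{k}}{220}\right) = \frac{98 \sqrt{k}}{55}$)
$y = 40177$ ($y = 22260 + 17917 = 40177$)
$\left(-1844 + \left(1568 - 18282\right)\right) \left(y + t{\left(179 \right)}\right) = \left(-1844 + \left(1568 - 18282\right)\right) \left(40177 + \frac{98 \sqrt{179}}{55}\right) = \left(-1844 - 16714\right) \left(40177 + \frac{98 \sqrt{179}}{55}\right) = - 18558 \left(40177 + \frac{98 \sqrt{179}}{55}\right) = -745604766 - \frac{1818684 \sqrt{179}}{55}$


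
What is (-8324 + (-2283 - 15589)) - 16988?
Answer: -43184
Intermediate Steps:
(-8324 + (-2283 - 15589)) - 16988 = (-8324 - 17872) - 16988 = -26196 - 16988 = -43184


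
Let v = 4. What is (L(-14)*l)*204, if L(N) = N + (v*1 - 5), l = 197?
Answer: -602820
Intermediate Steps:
L(N) = -1 + N (L(N) = N + (4*1 - 5) = N + (4 - 5) = N - 1 = -1 + N)
(L(-14)*l)*204 = ((-1 - 14)*197)*204 = -15*197*204 = -2955*204 = -602820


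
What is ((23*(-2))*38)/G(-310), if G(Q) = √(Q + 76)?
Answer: 874*I*√26/39 ≈ 114.27*I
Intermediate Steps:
G(Q) = √(76 + Q)
((23*(-2))*38)/G(-310) = ((23*(-2))*38)/(√(76 - 310)) = (-46*38)/(√(-234)) = -1748*(-I*√26/78) = -(-874)*I*√26/39 = 874*I*√26/39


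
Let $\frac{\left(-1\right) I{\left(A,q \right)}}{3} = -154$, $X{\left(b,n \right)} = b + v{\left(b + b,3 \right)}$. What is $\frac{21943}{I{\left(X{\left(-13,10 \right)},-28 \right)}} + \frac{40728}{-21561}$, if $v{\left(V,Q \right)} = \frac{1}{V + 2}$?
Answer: $\frac{151432229}{3320394} \approx 45.607$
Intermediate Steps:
$v{\left(V,Q \right)} = \frac{1}{2 + V}$
$X{\left(b,n \right)} = b + \frac{1}{2 + 2 b}$ ($X{\left(b,n \right)} = b + \frac{1}{2 + \left(b + b\right)} = b + \frac{1}{2 + 2 b}$)
$I{\left(A,q \right)} = 462$ ($I{\left(A,q \right)} = \left(-3\right) \left(-154\right) = 462$)
$\frac{21943}{I{\left(X{\left(-13,10 \right)},-28 \right)}} + \frac{40728}{-21561} = \frac{21943}{462} + \frac{40728}{-21561} = 21943 \cdot \frac{1}{462} + 40728 \left(- \frac{1}{21561}\right) = \frac{21943}{462} - \frac{13576}{7187} = \frac{151432229}{3320394}$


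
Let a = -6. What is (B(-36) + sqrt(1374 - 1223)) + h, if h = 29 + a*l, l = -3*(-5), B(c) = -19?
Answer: -80 + sqrt(151) ≈ -67.712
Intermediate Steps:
l = 15
h = -61 (h = 29 - 6*15 = 29 - 90 = -61)
(B(-36) + sqrt(1374 - 1223)) + h = (-19 + sqrt(1374 - 1223)) - 61 = (-19 + sqrt(151)) - 61 = -80 + sqrt(151)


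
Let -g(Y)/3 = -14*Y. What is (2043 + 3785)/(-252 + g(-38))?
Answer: -1457/462 ≈ -3.1537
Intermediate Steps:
g(Y) = 42*Y (g(Y) = -(-42)*Y = 42*Y)
(2043 + 3785)/(-252 + g(-38)) = (2043 + 3785)/(-252 + 42*(-38)) = 5828/(-252 - 1596) = 5828/(-1848) = 5828*(-1/1848) = -1457/462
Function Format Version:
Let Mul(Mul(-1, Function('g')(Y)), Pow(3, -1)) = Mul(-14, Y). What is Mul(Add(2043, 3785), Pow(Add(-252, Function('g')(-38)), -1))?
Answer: Rational(-1457, 462) ≈ -3.1537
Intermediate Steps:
Function('g')(Y) = Mul(42, Y) (Function('g')(Y) = Mul(-3, Mul(-14, Y)) = Mul(42, Y))
Mul(Add(2043, 3785), Pow(Add(-252, Function('g')(-38)), -1)) = Mul(Add(2043, 3785), Pow(Add(-252, Mul(42, -38)), -1)) = Mul(5828, Pow(Add(-252, -1596), -1)) = Mul(5828, Pow(-1848, -1)) = Mul(5828, Rational(-1, 1848)) = Rational(-1457, 462)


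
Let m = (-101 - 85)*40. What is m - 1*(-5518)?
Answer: -1922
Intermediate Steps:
m = -7440 (m = -186*40 = -7440)
m - 1*(-5518) = -7440 - 1*(-5518) = -7440 + 5518 = -1922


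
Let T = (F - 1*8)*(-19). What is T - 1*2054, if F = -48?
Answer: -990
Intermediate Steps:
T = 1064 (T = (-48 - 1*8)*(-19) = (-48 - 8)*(-19) = -56*(-19) = 1064)
T - 1*2054 = 1064 - 1*2054 = 1064 - 2054 = -990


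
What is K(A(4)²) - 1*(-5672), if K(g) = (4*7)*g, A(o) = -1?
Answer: 5700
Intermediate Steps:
K(g) = 28*g
K(A(4)²) - 1*(-5672) = 28*(-1)² - 1*(-5672) = 28*1 + 5672 = 28 + 5672 = 5700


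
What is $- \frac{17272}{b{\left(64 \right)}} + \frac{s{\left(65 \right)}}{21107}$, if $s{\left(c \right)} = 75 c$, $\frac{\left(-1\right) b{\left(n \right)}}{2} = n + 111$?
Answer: $\frac{183133177}{3693725} \approx 49.58$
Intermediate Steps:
$b{\left(n \right)} = -222 - 2 n$ ($b{\left(n \right)} = - 2 \left(n + 111\right) = - 2 \left(111 + n\right) = -222 - 2 n$)
$- \frac{17272}{b{\left(64 \right)}} + \frac{s{\left(65 \right)}}{21107} = - \frac{17272}{-222 - 128} + \frac{75 \cdot 65}{21107} = - \frac{17272}{-222 - 128} + 4875 \cdot \frac{1}{21107} = - \frac{17272}{-350} + \frac{4875}{21107} = \left(-17272\right) \left(- \frac{1}{350}\right) + \frac{4875}{21107} = \frac{8636}{175} + \frac{4875}{21107} = \frac{183133177}{3693725}$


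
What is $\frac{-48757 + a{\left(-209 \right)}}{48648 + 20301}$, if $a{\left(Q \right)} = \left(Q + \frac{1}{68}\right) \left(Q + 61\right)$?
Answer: $- \frac{303062}{1172133} \approx -0.25856$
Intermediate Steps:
$a{\left(Q \right)} = \left(61 + Q\right) \left(\frac{1}{68} + Q\right)$ ($a{\left(Q \right)} = \left(Q + \frac{1}{68}\right) \left(61 + Q\right) = \left(\frac{1}{68} + Q\right) \left(61 + Q\right) = \left(61 + Q\right) \left(\frac{1}{68} + Q\right)$)
$\frac{-48757 + a{\left(-209 \right)}}{48648 + 20301} = \frac{-48757 + \left(\frac{61}{68} + \left(-209\right)^{2} + \frac{4149}{68} \left(-209\right)\right)}{48648 + 20301} = \frac{-48757 + \left(\frac{61}{68} + 43681 - \frac{867141}{68}\right)}{68949} = \left(-48757 + \frac{525807}{17}\right) \frac{1}{68949} = \left(- \frac{303062}{17}\right) \frac{1}{68949} = - \frac{303062}{1172133}$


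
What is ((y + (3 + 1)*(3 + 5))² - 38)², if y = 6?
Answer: 1976836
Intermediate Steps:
((y + (3 + 1)*(3 + 5))² - 38)² = ((6 + (3 + 1)*(3 + 5))² - 38)² = ((6 + 4*8)² - 38)² = ((6 + 32)² - 38)² = (38² - 38)² = (1444 - 38)² = 1406² = 1976836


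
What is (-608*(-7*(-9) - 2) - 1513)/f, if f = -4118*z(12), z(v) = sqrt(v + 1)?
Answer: 38601*sqrt(13)/53534 ≈ 2.5998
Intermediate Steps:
z(v) = sqrt(1 + v)
f = -4118*sqrt(13) (f = -4118*sqrt(1 + 12) = -4118*sqrt(13) ≈ -14848.)
(-608*(-7*(-9) - 2) - 1513)/f = (-608*(-7*(-9) - 2) - 1513)/((-4118*sqrt(13))) = (-608*(63 - 2) - 1513)*(-sqrt(13)/53534) = (-608*61 - 1513)*(-sqrt(13)/53534) = (-37088 - 1513)*(-sqrt(13)/53534) = -(-38601)*sqrt(13)/53534 = 38601*sqrt(13)/53534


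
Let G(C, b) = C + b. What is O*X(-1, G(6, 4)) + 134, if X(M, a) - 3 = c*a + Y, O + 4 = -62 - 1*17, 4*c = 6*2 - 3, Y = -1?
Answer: -3799/2 ≈ -1899.5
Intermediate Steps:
c = 9/4 (c = (6*2 - 3)/4 = (12 - 3)/4 = (¼)*9 = 9/4 ≈ 2.2500)
O = -83 (O = -4 + (-62 - 1*17) = -4 + (-62 - 17) = -4 - 79 = -83)
X(M, a) = 2 + 9*a/4 (X(M, a) = 3 + (9*a/4 - 1) = 3 + (-1 + 9*a/4) = 2 + 9*a/4)
O*X(-1, G(6, 4)) + 134 = -83*(2 + 9*(6 + 4)/4) + 134 = -83*(2 + (9/4)*10) + 134 = -83*(2 + 45/2) + 134 = -83*49/2 + 134 = -4067/2 + 134 = -3799/2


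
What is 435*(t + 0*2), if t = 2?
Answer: 870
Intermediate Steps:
435*(t + 0*2) = 435*(2 + 0*2) = 435*(2 + 0) = 435*2 = 870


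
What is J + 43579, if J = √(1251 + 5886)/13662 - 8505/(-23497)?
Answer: 1023984268/23497 + √793/4554 ≈ 43579.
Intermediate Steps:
J = 8505/23497 + √793/4554 (J = √7137*(1/13662) - 8505*(-1/23497) = (3*√793)*(1/13662) + 8505/23497 = √793/4554 + 8505/23497 = 8505/23497 + √793/4554 ≈ 0.36814)
J + 43579 = (8505/23497 + √793/4554) + 43579 = 1023984268/23497 + √793/4554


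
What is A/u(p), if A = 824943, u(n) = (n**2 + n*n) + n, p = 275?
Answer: 824943/151525 ≈ 5.4443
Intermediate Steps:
u(n) = n + 2*n**2 (u(n) = (n**2 + n**2) + n = 2*n**2 + n = n + 2*n**2)
A/u(p) = 824943/((275*(1 + 2*275))) = 824943/((275*(1 + 550))) = 824943/((275*551)) = 824943/151525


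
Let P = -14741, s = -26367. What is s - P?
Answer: -11626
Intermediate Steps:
s - P = -26367 - 1*(-14741) = -26367 + 14741 = -11626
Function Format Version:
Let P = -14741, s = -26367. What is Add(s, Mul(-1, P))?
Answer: -11626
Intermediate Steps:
Add(s, Mul(-1, P)) = Add(-26367, Mul(-1, -14741)) = Add(-26367, 14741) = -11626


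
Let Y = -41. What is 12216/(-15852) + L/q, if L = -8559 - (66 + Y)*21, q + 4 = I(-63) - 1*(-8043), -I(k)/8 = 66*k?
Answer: -54046418/54561263 ≈ -0.99056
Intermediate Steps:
I(k) = -528*k
q = 41303 (q = -4 + (-528*(-63) - 1*(-8043)) = -4 + (33264 + 8043) = -4 + 41307 = 41303)
L = -9084 (L = -8559 - (66 - 41)*21 = -8559 - 25*21 = -8559 - 1*525 = -8559 - 525 = -9084)
12216/(-15852) + L/q = 12216/(-15852) - 9084/41303 = 12216*(-1/15852) - 9084*1/41303 = -1018/1321 - 9084/41303 = -54046418/54561263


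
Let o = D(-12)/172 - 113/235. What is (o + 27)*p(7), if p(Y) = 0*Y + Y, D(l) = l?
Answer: 1870897/10105 ≈ 185.15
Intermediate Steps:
o = -5564/10105 (o = -12/172 - 113/235 = -12*1/172 - 113*1/235 = -3/43 - 113/235 = -5564/10105 ≈ -0.55062)
p(Y) = Y (p(Y) = 0 + Y = Y)
(o + 27)*p(7) = (-5564/10105 + 27)*7 = (267271/10105)*7 = 1870897/10105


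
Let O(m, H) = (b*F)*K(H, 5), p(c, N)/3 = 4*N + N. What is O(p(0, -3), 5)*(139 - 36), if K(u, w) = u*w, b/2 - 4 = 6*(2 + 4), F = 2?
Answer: 412000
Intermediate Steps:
p(c, N) = 15*N (p(c, N) = 3*(4*N + N) = 3*(5*N) = 15*N)
b = 80 (b = 8 + 2*(6*(2 + 4)) = 8 + 2*(6*6) = 8 + 2*36 = 8 + 72 = 80)
O(m, H) = 800*H (O(m, H) = (80*2)*(H*5) = 160*(5*H) = 800*H)
O(p(0, -3), 5)*(139 - 36) = (800*5)*(139 - 36) = 4000*103 = 412000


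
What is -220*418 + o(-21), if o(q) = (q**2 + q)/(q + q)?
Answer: -91970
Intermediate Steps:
o(q) = (q + q**2)/(2*q) (o(q) = (q + q**2)/((2*q)) = (q + q**2)*(1/(2*q)) = (q + q**2)/(2*q))
-220*418 + o(-21) = -220*418 + (1/2 + (1/2)*(-21)) = -91960 + (1/2 - 21/2) = -91960 - 10 = -91970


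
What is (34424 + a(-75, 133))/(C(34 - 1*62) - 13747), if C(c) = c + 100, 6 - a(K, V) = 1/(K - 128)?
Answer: -6989291/2776025 ≈ -2.5177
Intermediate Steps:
a(K, V) = 6 - 1/(-128 + K) (a(K, V) = 6 - 1/(K - 128) = 6 - 1/(-128 + K))
C(c) = 100 + c
(34424 + a(-75, 133))/(C(34 - 1*62) - 13747) = (34424 + (-769 + 6*(-75))/(-128 - 75))/((100 + (34 - 1*62)) - 13747) = (34424 + (-769 - 450)/(-203))/((100 + (34 - 62)) - 13747) = (34424 - 1/203*(-1219))/((100 - 28) - 13747) = (34424 + 1219/203)/(72 - 13747) = (6989291/203)/(-13675) = (6989291/203)*(-1/13675) = -6989291/2776025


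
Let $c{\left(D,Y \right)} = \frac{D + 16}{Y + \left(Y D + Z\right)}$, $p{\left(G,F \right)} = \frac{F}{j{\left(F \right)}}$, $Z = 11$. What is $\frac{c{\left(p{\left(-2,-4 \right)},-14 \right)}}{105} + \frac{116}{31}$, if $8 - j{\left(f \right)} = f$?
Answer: $\frac{62357}{16275} \approx 3.8315$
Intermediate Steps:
$j{\left(f \right)} = 8 - f$
$p{\left(G,F \right)} = \frac{F}{8 - F}$
$c{\left(D,Y \right)} = \frac{16 + D}{11 + Y + D Y}$ ($c{\left(D,Y \right)} = \frac{D + 16}{Y + \left(Y D + 11\right)} = \frac{16 + D}{Y + \left(D Y + 11\right)} = \frac{16 + D}{Y + \left(11 + D Y\right)} = \frac{16 + D}{11 + Y + D Y}$)
$\frac{c{\left(p{\left(-2,-4 \right)},-14 \right)}}{105} + \frac{116}{31} = \frac{\frac{1}{11 - 14 + \left(-1\right) \left(-4\right) \frac{1}{-8 - 4} \left(-14\right)} \left(16 - - \frac{4}{-8 - 4}\right)}{105} + \frac{116}{31} = \frac{16 - - \frac{4}{-12}}{11 - 14 + \left(-1\right) \left(-4\right) \frac{1}{-12} \left(-14\right)} \frac{1}{105} + 116 \cdot \frac{1}{31} = \frac{16 - \left(-4\right) \left(- \frac{1}{12}\right)}{11 - 14 + \left(-1\right) \left(-4\right) \left(- \frac{1}{12}\right) \left(-14\right)} \frac{1}{105} + \frac{116}{31} = \frac{16 - \frac{1}{3}}{11 - 14 - - \frac{14}{3}} \cdot \frac{1}{105} + \frac{116}{31} = \frac{1}{11 - 14 + \frac{14}{3}} \cdot \frac{47}{3} \cdot \frac{1}{105} + \frac{116}{31} = \frac{1}{\frac{5}{3}} \cdot \frac{47}{3} \cdot \frac{1}{105} + \frac{116}{31} = \frac{3}{5} \cdot \frac{47}{3} \cdot \frac{1}{105} + \frac{116}{31} = \frac{47}{5} \cdot \frac{1}{105} + \frac{116}{31} = \frac{47}{525} + \frac{116}{31} = \frac{62357}{16275}$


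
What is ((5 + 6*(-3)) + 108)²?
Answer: 9025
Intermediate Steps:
((5 + 6*(-3)) + 108)² = ((5 - 18) + 108)² = (-13 + 108)² = 95² = 9025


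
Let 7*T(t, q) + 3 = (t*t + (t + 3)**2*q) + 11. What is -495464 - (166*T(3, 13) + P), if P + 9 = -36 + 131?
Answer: -3549360/7 ≈ -5.0705e+5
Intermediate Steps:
P = 86 (P = -9 + (-36 + 131) = -9 + 95 = 86)
T(t, q) = 8/7 + t**2/7 + q*(3 + t)**2/7 (T(t, q) = -3/7 + ((t*t + (t + 3)**2*q) + 11)/7 = -3/7 + ((t**2 + (3 + t)**2*q) + 11)/7 = -3/7 + ((t**2 + q*(3 + t)**2) + 11)/7 = -3/7 + (11 + t**2 + q*(3 + t)**2)/7 = -3/7 + (11/7 + t**2/7 + q*(3 + t)**2/7) = 8/7 + t**2/7 + q*(3 + t)**2/7)
-495464 - (166*T(3, 13) + P) = -495464 - (166*(8/7 + (1/7)*3**2 + (1/7)*13*(3 + 3)**2) + 86) = -495464 - (166*(8/7 + (1/7)*9 + (1/7)*13*6**2) + 86) = -495464 - (166*(8/7 + 9/7 + (1/7)*13*36) + 86) = -495464 - (166*(8/7 + 9/7 + 468/7) + 86) = -495464 - (166*(485/7) + 86) = -495464 - (80510/7 + 86) = -495464 - 1*81112/7 = -495464 - 81112/7 = -3549360/7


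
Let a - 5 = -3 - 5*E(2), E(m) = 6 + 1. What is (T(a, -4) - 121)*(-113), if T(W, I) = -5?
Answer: 14238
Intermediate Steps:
E(m) = 7
a = -33 (a = 5 + (-3 - 5*7) = 5 + (-3 - 35) = 5 - 38 = -33)
(T(a, -4) - 121)*(-113) = (-5 - 121)*(-113) = -126*(-113) = 14238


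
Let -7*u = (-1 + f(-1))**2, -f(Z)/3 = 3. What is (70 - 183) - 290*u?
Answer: 28209/7 ≈ 4029.9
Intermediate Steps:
f(Z) = -9 (f(Z) = -3*3 = -9)
u = -100/7 (u = -(-1 - 9)**2/7 = -1/7*(-10)**2 = -1/7*100 = -100/7 ≈ -14.286)
(70 - 183) - 290*u = (70 - 183) - 290*(-100/7) = -113 + 29000/7 = 28209/7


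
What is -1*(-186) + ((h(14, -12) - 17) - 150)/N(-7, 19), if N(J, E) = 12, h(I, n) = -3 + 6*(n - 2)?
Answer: 989/6 ≈ 164.83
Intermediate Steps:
h(I, n) = -15 + 6*n (h(I, n) = -3 + 6*(-2 + n) = -3 + (-12 + 6*n) = -15 + 6*n)
-1*(-186) + ((h(14, -12) - 17) - 150)/N(-7, 19) = -1*(-186) + (((-15 + 6*(-12)) - 17) - 150)/12 = 186 + (((-15 - 72) - 17) - 150)*(1/12) = 186 + ((-87 - 17) - 150)*(1/12) = 186 + (-104 - 150)*(1/12) = 186 - 254*1/12 = 186 - 127/6 = 989/6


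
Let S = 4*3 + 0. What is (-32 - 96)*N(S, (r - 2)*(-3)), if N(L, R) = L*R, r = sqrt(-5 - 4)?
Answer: -9216 + 13824*I ≈ -9216.0 + 13824.0*I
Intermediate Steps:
r = 3*I (r = sqrt(-9) = 3*I ≈ 3.0*I)
S = 12 (S = 12 + 0 = 12)
(-32 - 96)*N(S, (r - 2)*(-3)) = (-32 - 96)*(12*((3*I - 2)*(-3))) = -1536*(-2 + 3*I)*(-3) = -1536*(6 - 9*I) = -128*(72 - 108*I) = -9216 + 13824*I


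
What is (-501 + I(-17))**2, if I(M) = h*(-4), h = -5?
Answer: 231361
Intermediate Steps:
I(M) = 20 (I(M) = -5*(-4) = 20)
(-501 + I(-17))**2 = (-501 + 20)**2 = (-481)**2 = 231361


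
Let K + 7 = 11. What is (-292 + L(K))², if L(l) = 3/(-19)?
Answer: 30813601/361 ≈ 85356.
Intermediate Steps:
K = 4 (K = -7 + 11 = 4)
L(l) = -3/19 (L(l) = 3*(-1/19) = -3/19)
(-292 + L(K))² = (-292 - 3/19)² = (-5551/19)² = 30813601/361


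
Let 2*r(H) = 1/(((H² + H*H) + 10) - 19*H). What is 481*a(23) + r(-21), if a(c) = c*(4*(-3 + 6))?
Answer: 342775993/2582 ≈ 1.3276e+5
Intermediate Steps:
a(c) = 12*c (a(c) = c*(4*3) = c*12 = 12*c)
r(H) = 1/(2*(10 - 19*H + 2*H²)) (r(H) = 1/(2*(((H² + H*H) + 10) - 19*H)) = 1/(2*(((H² + H²) + 10) - 19*H)) = 1/(2*((2*H² + 10) - 19*H)) = 1/(2*((10 + 2*H²) - 19*H)) = 1/(2*(10 - 19*H + 2*H²)))
481*a(23) + r(-21) = 481*(12*23) + 1/(2*(10 - 19*(-21) + 2*(-21)²)) = 481*276 + 1/(2*(10 + 399 + 2*441)) = 132756 + 1/(2*(10 + 399 + 882)) = 132756 + (½)/1291 = 132756 + (½)*(1/1291) = 132756 + 1/2582 = 342775993/2582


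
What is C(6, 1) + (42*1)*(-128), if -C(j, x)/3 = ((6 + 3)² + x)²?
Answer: -25548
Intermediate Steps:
C(j, x) = -3*(81 + x)² (C(j, x) = -3*((6 + 3)² + x)² = -3*(9² + x)² = -3*(81 + x)²)
C(6, 1) + (42*1)*(-128) = -3*(81 + 1)² + (42*1)*(-128) = -3*82² + 42*(-128) = -3*6724 - 5376 = -20172 - 5376 = -25548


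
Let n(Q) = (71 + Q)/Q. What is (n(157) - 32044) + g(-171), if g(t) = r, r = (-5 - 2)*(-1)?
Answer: -5029581/157 ≈ -32036.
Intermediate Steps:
r = 7 (r = -7*(-1) = 7)
g(t) = 7
n(Q) = (71 + Q)/Q
(n(157) - 32044) + g(-171) = ((71 + 157)/157 - 32044) + 7 = ((1/157)*228 - 32044) + 7 = (228/157 - 32044) + 7 = -5030680/157 + 7 = -5029581/157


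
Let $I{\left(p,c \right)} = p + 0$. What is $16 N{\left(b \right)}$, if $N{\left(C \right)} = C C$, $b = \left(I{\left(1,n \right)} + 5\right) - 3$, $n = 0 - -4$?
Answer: $144$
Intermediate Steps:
$n = 4$ ($n = 0 + 4 = 4$)
$I{\left(p,c \right)} = p$
$b = 3$ ($b = \left(1 + 5\right) - 3 = 6 - 3 = 3$)
$N{\left(C \right)} = C^{2}$
$16 N{\left(b \right)} = 16 \cdot 3^{2} = 16 \cdot 9 = 144$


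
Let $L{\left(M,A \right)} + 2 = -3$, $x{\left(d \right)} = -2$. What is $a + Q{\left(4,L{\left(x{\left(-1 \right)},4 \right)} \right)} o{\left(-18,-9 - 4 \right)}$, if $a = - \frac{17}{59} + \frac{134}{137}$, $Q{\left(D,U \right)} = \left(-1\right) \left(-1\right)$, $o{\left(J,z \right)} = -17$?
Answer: $- \frac{131834}{8083} \approx -16.31$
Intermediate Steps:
$L{\left(M,A \right)} = -5$ ($L{\left(M,A \right)} = -2 - 3 = -5$)
$Q{\left(D,U \right)} = 1$
$a = \frac{5577}{8083}$ ($a = \left(-17\right) \frac{1}{59} + 134 \cdot \frac{1}{137} = - \frac{17}{59} + \frac{134}{137} = \frac{5577}{8083} \approx 0.68997$)
$a + Q{\left(4,L{\left(x{\left(-1 \right)},4 \right)} \right)} o{\left(-18,-9 - 4 \right)} = \frac{5577}{8083} + 1 \left(-17\right) = \frac{5577}{8083} - 17 = - \frac{131834}{8083}$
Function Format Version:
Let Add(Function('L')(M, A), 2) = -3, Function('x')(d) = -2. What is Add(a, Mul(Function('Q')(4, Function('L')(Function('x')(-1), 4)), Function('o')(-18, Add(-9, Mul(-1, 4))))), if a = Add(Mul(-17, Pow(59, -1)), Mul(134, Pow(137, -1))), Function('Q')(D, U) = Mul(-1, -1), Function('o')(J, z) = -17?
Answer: Rational(-131834, 8083) ≈ -16.310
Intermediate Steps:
Function('L')(M, A) = -5 (Function('L')(M, A) = Add(-2, -3) = -5)
Function('Q')(D, U) = 1
a = Rational(5577, 8083) (a = Add(Mul(-17, Rational(1, 59)), Mul(134, Rational(1, 137))) = Add(Rational(-17, 59), Rational(134, 137)) = Rational(5577, 8083) ≈ 0.68997)
Add(a, Mul(Function('Q')(4, Function('L')(Function('x')(-1), 4)), Function('o')(-18, Add(-9, Mul(-1, 4))))) = Add(Rational(5577, 8083), Mul(1, -17)) = Add(Rational(5577, 8083), -17) = Rational(-131834, 8083)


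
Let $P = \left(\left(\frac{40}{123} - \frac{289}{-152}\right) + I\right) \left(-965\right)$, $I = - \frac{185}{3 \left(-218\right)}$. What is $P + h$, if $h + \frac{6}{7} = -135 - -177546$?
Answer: $\frac{832073488093}{4755016} \approx 1.7499 \cdot 10^{5}$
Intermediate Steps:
$h = \frac{1241871}{7}$ ($h = - \frac{6}{7} - -177411 = - \frac{6}{7} + \left(-135 + 177546\right) = - \frac{6}{7} + 177411 = \frac{1241871}{7} \approx 1.7741 \cdot 10^{5}$)
$I = \frac{185}{654}$ ($I = - \frac{185}{-654} = \left(-185\right) \left(- \frac{1}{654}\right) = \frac{185}{654} \approx 0.28287$)
$P = - \frac{1644939965}{679288}$ ($P = \left(\left(\frac{40}{123} - \frac{289}{-152}\right) + \frac{185}{654}\right) \left(-965\right) = \left(\left(40 \cdot \frac{1}{123} - - \frac{289}{152}\right) + \frac{185}{654}\right) \left(-965\right) = \left(\left(\frac{40}{123} + \frac{289}{152}\right) + \frac{185}{654}\right) \left(-965\right) = \left(\frac{41627}{18696} + \frac{185}{654}\right) \left(-965\right) = \frac{1704601}{679288} \left(-965\right) = - \frac{1644939965}{679288} \approx -2421.6$)
$P + h = - \frac{1644939965}{679288} + \frac{1241871}{7} = \frac{832073488093}{4755016}$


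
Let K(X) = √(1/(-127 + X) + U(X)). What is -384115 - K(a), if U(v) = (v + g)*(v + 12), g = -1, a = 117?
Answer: -384115 - √1496390/10 ≈ -3.8424e+5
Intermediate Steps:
U(v) = (-1 + v)*(12 + v) (U(v) = (v - 1)*(v + 12) = (-1 + v)*(12 + v))
K(X) = √(-12 + X² + 1/(-127 + X) + 11*X) (K(X) = √(1/(-127 + X) + (-12 + X² + 11*X)) = √(-12 + X² + 1/(-127 + X) + 11*X))
-384115 - K(a) = -384115 - √((1 + (-127 + 117)*(-12 + 117² + 11*117))/(-127 + 117)) = -384115 - √((1 - 10*(-12 + 13689 + 1287))/(-10)) = -384115 - √(-(1 - 10*14964)/10) = -384115 - √(-(1 - 149640)/10) = -384115 - √(-⅒*(-149639)) = -384115 - √(149639/10) = -384115 - √1496390/10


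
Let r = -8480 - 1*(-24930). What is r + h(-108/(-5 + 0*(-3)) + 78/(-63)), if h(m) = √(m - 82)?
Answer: 16450 + 2*I*√169890/105 ≈ 16450.0 + 7.851*I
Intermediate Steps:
h(m) = √(-82 + m)
r = 16450 (r = -8480 + 24930 = 16450)
r + h(-108/(-5 + 0*(-3)) + 78/(-63)) = 16450 + √(-82 + (-108/(-5 + 0*(-3)) + 78/(-63))) = 16450 + √(-82 + (-108/(-5 + 0) + 78*(-1/63))) = 16450 + √(-82 + (-108/(-5) - 26/21)) = 16450 + √(-82 + (-108*(-⅕) - 26/21)) = 16450 + √(-82 + (108/5 - 26/21)) = 16450 + √(-82 + 2138/105) = 16450 + √(-6472/105) = 16450 + 2*I*√169890/105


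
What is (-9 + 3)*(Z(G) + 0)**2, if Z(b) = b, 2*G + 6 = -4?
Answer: -150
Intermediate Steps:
G = -5 (G = -3 + (1/2)*(-4) = -3 - 2 = -5)
(-9 + 3)*(Z(G) + 0)**2 = (-9 + 3)*(-5 + 0)**2 = -6*(-5)**2 = -6*25 = -150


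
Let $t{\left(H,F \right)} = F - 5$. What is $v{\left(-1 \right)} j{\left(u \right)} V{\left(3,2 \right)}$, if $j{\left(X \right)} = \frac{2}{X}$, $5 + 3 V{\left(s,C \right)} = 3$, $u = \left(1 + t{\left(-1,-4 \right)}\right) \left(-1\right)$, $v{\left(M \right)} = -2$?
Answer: $\frac{1}{3} \approx 0.33333$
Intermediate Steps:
$t{\left(H,F \right)} = -5 + F$
$u = 8$ ($u = \left(1 - 9\right) \left(-1\right) = \left(-8\right) \left(-1\right) = 8$)
$V{\left(s,C \right)} = - \frac{2}{3}$ ($V{\left(s,C \right)} = - \frac{5}{3} + \frac{1}{3} \cdot 3 = - \frac{5}{3} + 1 = - \frac{2}{3}$)
$v{\left(-1 \right)} j{\left(u \right)} V{\left(3,2 \right)} = - 2 \cdot \frac{2}{8} \left(- \frac{2}{3}\right) = - 2 \cdot 2 \cdot \frac{1}{8} \left(- \frac{2}{3}\right) = \left(-2\right) \frac{1}{4} \left(- \frac{2}{3}\right) = \left(- \frac{1}{2}\right) \left(- \frac{2}{3}\right) = \frac{1}{3}$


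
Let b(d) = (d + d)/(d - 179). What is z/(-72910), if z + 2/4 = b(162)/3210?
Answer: 9203/1326232900 ≈ 6.9392e-6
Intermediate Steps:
b(d) = 2*d/(-179 + d) (b(d) = (2*d)/(-179 + d) = 2*d/(-179 + d))
z = -9203/18190 (z = -1/2 + (2*162/(-179 + 162))/3210 = -1/2 + (2*162/(-17))*(1/3210) = -1/2 + (2*162*(-1/17))*(1/3210) = -1/2 - 324/17*1/3210 = -1/2 - 54/9095 = -9203/18190 ≈ -0.50594)
z/(-72910) = -9203/18190/(-72910) = -9203/18190*(-1/72910) = 9203/1326232900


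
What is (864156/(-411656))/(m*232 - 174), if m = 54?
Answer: -72013/423799852 ≈ -0.00016992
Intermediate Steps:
(864156/(-411656))/(m*232 - 174) = (864156/(-411656))/(54*232 - 174) = (864156*(-1/411656))/(12528 - 174) = -216039/102914/12354 = -216039/102914*1/12354 = -72013/423799852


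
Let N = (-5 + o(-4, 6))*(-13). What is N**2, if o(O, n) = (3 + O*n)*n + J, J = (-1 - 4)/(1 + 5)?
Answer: 105740089/36 ≈ 2.9372e+6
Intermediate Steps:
J = -5/6 ≈ -0.83333
o(O, n) = -5/6 + n*(3 + O*n) (o(O, n) = (3 + O*n)*n - 5/6 = n*(3 + O*n) - 5/6 = -5/6 + n*(3 + O*n))
N = 10283/6 (N = (-5 + (-5/6 + 3*6 - 4*6**2))*(-13) = (-5 + (-5/6 + 18 - 4*36))*(-13) = (-5 + (-5/6 + 18 - 144))*(-13) = (-5 - 761/6)*(-13) = -791/6*(-13) = 10283/6 ≈ 1713.8)
N**2 = (10283/6)**2 = 105740089/36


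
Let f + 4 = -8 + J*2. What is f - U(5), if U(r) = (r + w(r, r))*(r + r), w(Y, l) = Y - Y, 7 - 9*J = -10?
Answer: -524/9 ≈ -58.222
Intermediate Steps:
J = 17/9 (J = 7/9 - ⅑*(-10) = 7/9 + 10/9 = 17/9 ≈ 1.8889)
w(Y, l) = 0
U(r) = 2*r² (U(r) = (r + 0)*(r + r) = r*(2*r) = 2*r²)
f = -74/9 (f = -4 + (-8 + (17/9)*2) = -4 + (-8 + 34/9) = -4 - 38/9 = -74/9 ≈ -8.2222)
f - U(5) = -74/9 - 2*5² = -74/9 - 2*25 = -74/9 - 1*50 = -74/9 - 50 = -524/9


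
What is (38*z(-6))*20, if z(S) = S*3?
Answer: -13680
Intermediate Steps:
z(S) = 3*S
(38*z(-6))*20 = (38*(3*(-6)))*20 = (38*(-18))*20 = -684*20 = -13680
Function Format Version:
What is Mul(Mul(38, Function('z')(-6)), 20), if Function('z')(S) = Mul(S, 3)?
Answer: -13680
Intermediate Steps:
Function('z')(S) = Mul(3, S)
Mul(Mul(38, Function('z')(-6)), 20) = Mul(Mul(38, Mul(3, -6)), 20) = Mul(Mul(38, -18), 20) = Mul(-684, 20) = -13680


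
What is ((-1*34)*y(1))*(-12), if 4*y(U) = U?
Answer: 102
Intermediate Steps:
y(U) = U/4
((-1*34)*y(1))*(-12) = ((-1*34)*((¼)*1))*(-12) = -34*¼*(-12) = -17/2*(-12) = 102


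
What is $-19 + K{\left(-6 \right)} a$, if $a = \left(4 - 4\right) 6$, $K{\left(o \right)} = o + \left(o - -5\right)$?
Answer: $-19$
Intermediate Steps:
$K{\left(o \right)} = 5 + 2 o$ ($K{\left(o \right)} = o + \left(o + 5\right) = o + \left(5 + o\right) = 5 + 2 o$)
$a = 0$ ($a = 0 \cdot 6 = 0$)
$-19 + K{\left(-6 \right)} a = -19 + \left(5 + 2 \left(-6\right)\right) 0 = -19 + \left(5 - 12\right) 0 = -19 - 0 = -19 + 0 = -19$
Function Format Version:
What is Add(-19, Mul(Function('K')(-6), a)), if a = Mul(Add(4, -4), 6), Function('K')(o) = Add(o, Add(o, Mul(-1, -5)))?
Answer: -19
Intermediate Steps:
Function('K')(o) = Add(5, Mul(2, o)) (Function('K')(o) = Add(o, Add(o, 5)) = Add(o, Add(5, o)) = Add(5, Mul(2, o)))
a = 0 (a = Mul(0, 6) = 0)
Add(-19, Mul(Function('K')(-6), a)) = Add(-19, Mul(Add(5, Mul(2, -6)), 0)) = Add(-19, Mul(Add(5, -12), 0)) = Add(-19, Mul(-7, 0)) = Add(-19, 0) = -19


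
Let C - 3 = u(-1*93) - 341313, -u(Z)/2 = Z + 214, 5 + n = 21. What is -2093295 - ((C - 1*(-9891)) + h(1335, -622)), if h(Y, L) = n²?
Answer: -1761890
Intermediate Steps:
n = 16 (n = -5 + 21 = 16)
h(Y, L) = 256 (h(Y, L) = 16² = 256)
u(Z) = -428 - 2*Z (u(Z) = -2*(Z + 214) = -2*(214 + Z) = -428 - 2*Z)
C = -341552 (C = 3 + ((-428 - (-2)*93) - 341313) = 3 + ((-428 - 2*(-93)) - 341313) = 3 + ((-428 + 186) - 341313) = 3 + (-242 - 341313) = 3 - 341555 = -341552)
-2093295 - ((C - 1*(-9891)) + h(1335, -622)) = -2093295 - ((-341552 - 1*(-9891)) + 256) = -2093295 - ((-341552 + 9891) + 256) = -2093295 - (-331661 + 256) = -2093295 - 1*(-331405) = -2093295 + 331405 = -1761890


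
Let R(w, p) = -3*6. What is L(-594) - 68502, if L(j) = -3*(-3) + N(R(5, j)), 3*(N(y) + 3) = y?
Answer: -68502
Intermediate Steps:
R(w, p) = -18
N(y) = -3 + y/3
L(j) = 0 (L(j) = -3*(-3) + (-3 + (⅓)*(-18)) = 9 + (-3 - 6) = 9 - 9 = 0)
L(-594) - 68502 = 0 - 68502 = -68502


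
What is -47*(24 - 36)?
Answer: 564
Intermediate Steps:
-47*(24 - 36) = -47*(-12) = 564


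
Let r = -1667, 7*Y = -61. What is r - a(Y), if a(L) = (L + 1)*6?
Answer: -11345/7 ≈ -1620.7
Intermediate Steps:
Y = -61/7 (Y = (⅐)*(-61) = -61/7 ≈ -8.7143)
a(L) = 6 + 6*L (a(L) = (1 + L)*6 = 6 + 6*L)
r - a(Y) = -1667 - (6 + 6*(-61/7)) = -1667 - (6 - 366/7) = -1667 - 1*(-324/7) = -1667 + 324/7 = -11345/7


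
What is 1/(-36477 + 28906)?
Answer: -1/7571 ≈ -0.00013208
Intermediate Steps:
1/(-36477 + 28906) = 1/(-7571) = -1/7571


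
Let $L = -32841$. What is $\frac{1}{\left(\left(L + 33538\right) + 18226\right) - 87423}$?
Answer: $- \frac{1}{68500} \approx -1.4599 \cdot 10^{-5}$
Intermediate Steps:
$\frac{1}{\left(\left(L + 33538\right) + 18226\right) - 87423} = \frac{1}{\left(\left(-32841 + 33538\right) + 18226\right) - 87423} = \frac{1}{\left(697 + 18226\right) - 87423} = \frac{1}{18923 - 87423} = \frac{1}{-68500} = - \frac{1}{68500}$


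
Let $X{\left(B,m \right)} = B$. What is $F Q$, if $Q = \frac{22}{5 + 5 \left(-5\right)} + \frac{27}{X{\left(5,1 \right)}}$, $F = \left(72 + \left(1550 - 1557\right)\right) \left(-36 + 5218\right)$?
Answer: $1448369$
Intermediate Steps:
$F = 336830$ ($F = \left(72 - 7\right) 5182 = 65 \cdot 5182 = 336830$)
$Q = \frac{43}{10}$ ($Q = \frac{22}{5 + 5 \left(-5\right)} + \frac{27}{5} = \frac{22}{5 - 25} + 27 \cdot \frac{1}{5} = \frac{22}{-20} + \frac{27}{5} = 22 \left(- \frac{1}{20}\right) + \frac{27}{5} = - \frac{11}{10} + \frac{27}{5} = \frac{43}{10} \approx 4.3$)
$F Q = 336830 \cdot \frac{43}{10} = 1448369$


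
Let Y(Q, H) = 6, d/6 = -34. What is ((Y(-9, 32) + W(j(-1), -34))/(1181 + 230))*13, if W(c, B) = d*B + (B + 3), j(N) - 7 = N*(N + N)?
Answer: 89843/1411 ≈ 63.673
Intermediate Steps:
d = -204 (d = 6*(-34) = -204)
j(N) = 7 + 2*N² (j(N) = 7 + N*(N + N) = 7 + N*(2*N) = 7 + 2*N²)
W(c, B) = 3 - 203*B (W(c, B) = -204*B + (B + 3) = -204*B + (3 + B) = 3 - 203*B)
((Y(-9, 32) + W(j(-1), -34))/(1181 + 230))*13 = ((6 + (3 - 203*(-34)))/(1181 + 230))*13 = ((6 + (3 + 6902))/1411)*13 = ((6 + 6905)*(1/1411))*13 = (6911*(1/1411))*13 = (6911/1411)*13 = 89843/1411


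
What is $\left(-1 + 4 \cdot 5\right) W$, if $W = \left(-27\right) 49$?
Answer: $-25137$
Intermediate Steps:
$W = -1323$
$\left(-1 + 4 \cdot 5\right) W = \left(-1 + 4 \cdot 5\right) \left(-1323\right) = \left(-1 + 20\right) \left(-1323\right) = 19 \left(-1323\right) = -25137$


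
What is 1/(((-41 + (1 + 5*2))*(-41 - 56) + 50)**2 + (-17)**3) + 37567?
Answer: 328962460530/8756687 ≈ 37567.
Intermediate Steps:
1/(((-41 + (1 + 5*2))*(-41 - 56) + 50)**2 + (-17)**3) + 37567 = 1/(((-41 + (1 + 10))*(-97) + 50)**2 - 4913) + 37567 = 1/(((-41 + 11)*(-97) + 50)**2 - 4913) + 37567 = 1/((-30*(-97) + 50)**2 - 4913) + 37567 = 1/((2910 + 50)**2 - 4913) + 37567 = 1/(2960**2 - 4913) + 37567 = 1/(8761600 - 4913) + 37567 = 1/8756687 + 37567 = 328962460530/8756687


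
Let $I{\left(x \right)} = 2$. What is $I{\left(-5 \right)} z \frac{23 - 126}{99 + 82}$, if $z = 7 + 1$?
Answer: $- \frac{1648}{181} \approx -9.105$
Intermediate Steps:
$z = 8$
$I{\left(-5 \right)} z \frac{23 - 126}{99 + 82} = 2 \cdot 8 \frac{23 - 126}{99 + 82} = 2 \cdot 8 \left(- \frac{103}{181}\right) = 2 \left(- \frac{824}{181}\right) = - \frac{1648}{181}$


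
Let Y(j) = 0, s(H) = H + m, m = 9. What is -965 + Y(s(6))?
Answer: -965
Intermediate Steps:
s(H) = 9 + H (s(H) = H + 9 = 9 + H)
-965 + Y(s(6)) = -965 + 0 = -965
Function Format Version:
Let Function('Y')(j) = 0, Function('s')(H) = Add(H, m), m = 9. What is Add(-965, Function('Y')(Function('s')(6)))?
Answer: -965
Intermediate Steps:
Function('s')(H) = Add(9, H) (Function('s')(H) = Add(H, 9) = Add(9, H))
Add(-965, Function('Y')(Function('s')(6))) = Add(-965, 0) = -965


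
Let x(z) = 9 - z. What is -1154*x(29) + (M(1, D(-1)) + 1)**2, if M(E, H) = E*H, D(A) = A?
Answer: 23080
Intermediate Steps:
-1154*x(29) + (M(1, D(-1)) + 1)**2 = -1154*(9 - 1*29) + (1*(-1) + 1)**2 = -1154*(9 - 29) + (-1 + 1)**2 = -1154*(-20) + 0**2 = 23080 + 0 = 23080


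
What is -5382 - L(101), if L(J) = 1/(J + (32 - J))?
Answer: -172225/32 ≈ -5382.0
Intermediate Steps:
L(J) = 1/32
-5382 - L(101) = -5382 - 1*1/32 = -5382 - 1/32 = -172225/32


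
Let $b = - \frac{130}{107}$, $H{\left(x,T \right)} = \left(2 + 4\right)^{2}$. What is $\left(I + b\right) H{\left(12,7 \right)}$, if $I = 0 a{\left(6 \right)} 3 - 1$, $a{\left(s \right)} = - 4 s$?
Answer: $- \frac{8532}{107} \approx -79.738$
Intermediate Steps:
$H{\left(x,T \right)} = 36$ ($H{\left(x,T \right)} = 6^{2} = 36$)
$b = - \frac{130}{107}$ ($b = \left(-130\right) \frac{1}{107} = - \frac{130}{107} \approx -1.215$)
$I = -1$ ($I = 0 \left(-4\right) 6 \cdot 3 - 1 = 0 \left(\left(-24\right) 3\right) - 1 = 0 \left(-72\right) - 1 = 0 - 1 = -1$)
$\left(I + b\right) H{\left(12,7 \right)} = \left(-1 - \frac{130}{107}\right) 36 = \left(- \frac{237}{107}\right) 36 = - \frac{8532}{107}$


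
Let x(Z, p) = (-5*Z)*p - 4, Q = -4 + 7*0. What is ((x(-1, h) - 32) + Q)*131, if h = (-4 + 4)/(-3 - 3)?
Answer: -5240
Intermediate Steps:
h = 0 (h = 0/(-6) = 0*(-⅙) = 0)
Q = -4 (Q = -4 + 0 = -4)
x(Z, p) = -4 - 5*Z*p (x(Z, p) = -5*Z*p - 4 = -4 - 5*Z*p)
((x(-1, h) - 32) + Q)*131 = (((-4 - 5*(-1)*0) - 32) - 4)*131 = (((-4 + 0) - 32) - 4)*131 = ((-4 - 32) - 4)*131 = (-36 - 4)*131 = -40*131 = -5240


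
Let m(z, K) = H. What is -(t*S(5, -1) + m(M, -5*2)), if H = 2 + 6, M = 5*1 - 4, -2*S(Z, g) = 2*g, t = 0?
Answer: -8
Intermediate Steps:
S(Z, g) = -g
M = 1 (M = 5 - 4 = 1)
H = 8
m(z, K) = 8
-(t*S(5, -1) + m(M, -5*2)) = -(0*(-1*(-1)) + 8) = -(0*1 + 8) = -(0 + 8) = -1*8 = -8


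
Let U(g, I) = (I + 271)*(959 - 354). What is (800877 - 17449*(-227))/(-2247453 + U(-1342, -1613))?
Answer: -4761800/3059363 ≈ -1.5565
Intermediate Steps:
U(g, I) = 163955 + 605*I (U(g, I) = (271 + I)*605 = 163955 + 605*I)
(800877 - 17449*(-227))/(-2247453 + U(-1342, -1613)) = (800877 - 17449*(-227))/(-2247453 + (163955 + 605*(-1613))) = (800877 + 3960923)/(-2247453 + (163955 - 975865)) = 4761800/(-2247453 - 811910) = 4761800/(-3059363) = 4761800*(-1/3059363) = -4761800/3059363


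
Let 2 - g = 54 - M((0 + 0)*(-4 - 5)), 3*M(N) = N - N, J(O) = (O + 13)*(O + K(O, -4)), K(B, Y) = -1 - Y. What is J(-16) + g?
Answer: -13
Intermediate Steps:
J(O) = (3 + O)*(13 + O) (J(O) = (O + 13)*(O + (-1 - 1*(-4))) = (13 + O)*(O + (-1 + 4)) = (13 + O)*(O + 3) = (13 + O)*(3 + O) = (3 + O)*(13 + O))
M(N) = 0 (M(N) = (N - N)/3 = (⅓)*0 = 0)
g = -52 (g = 2 - (54 - 1*0) = 2 - (54 + 0) = 2 - 1*54 = 2 - 54 = -52)
J(-16) + g = (39 + (-16)² + 16*(-16)) - 52 = (39 + 256 - 256) - 52 = 39 - 52 = -13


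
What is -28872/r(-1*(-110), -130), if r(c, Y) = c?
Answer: -14436/55 ≈ -262.47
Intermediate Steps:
-28872/r(-1*(-110), -130) = -28872/((-1*(-110))) = -28872/110 = -28872*1/110 = -14436/55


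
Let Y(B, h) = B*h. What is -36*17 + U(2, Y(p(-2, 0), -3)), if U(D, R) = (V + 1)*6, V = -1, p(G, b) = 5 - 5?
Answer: -612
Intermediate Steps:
p(G, b) = 0
U(D, R) = 0 (U(D, R) = (-1 + 1)*6 = 0*6 = 0)
-36*17 + U(2, Y(p(-2, 0), -3)) = -36*17 + 0 = -612 + 0 = -612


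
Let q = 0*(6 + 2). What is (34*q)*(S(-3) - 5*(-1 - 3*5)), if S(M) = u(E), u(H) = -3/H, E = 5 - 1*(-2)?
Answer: 0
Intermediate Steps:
E = 7 (E = 5 + 2 = 7)
q = 0 (q = 0*8 = 0)
S(M) = -3/7
(34*q)*(S(-3) - 5*(-1 - 3*5)) = (34*0)*(-3/7 - 5*(-1 - 3*5)) = 0*(-3/7 - 5*(-1 - 15)) = 0*(-3/7 - 5*(-16)) = 0*(-3/7 + 80) = 0*(557/7) = 0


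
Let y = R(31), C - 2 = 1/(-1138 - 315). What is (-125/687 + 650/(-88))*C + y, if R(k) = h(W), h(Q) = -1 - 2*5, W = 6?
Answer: -1147725499/43921284 ≈ -26.131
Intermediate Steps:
h(Q) = -11 (h(Q) = -1 - 10 = -11)
R(k) = -11
C = 2905/1453 (C = 2 + 1/(-1138 - 315) = 2 + 1/(-1453) = 2 - 1/1453 = 2905/1453 ≈ 1.9993)
y = -11
(-125/687 + 650/(-88))*C + y = (-125/687 + 650/(-88))*(2905/1453) - 11 = (-125*1/687 + 650*(-1/88))*(2905/1453) - 11 = (-125/687 - 325/44)*(2905/1453) - 11 = -228775/30228*2905/1453 - 11 = -664591375/43921284 - 11 = -1147725499/43921284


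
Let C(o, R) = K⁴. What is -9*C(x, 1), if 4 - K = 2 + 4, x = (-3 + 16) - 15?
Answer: -144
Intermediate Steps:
x = -2 (x = 13 - 15 = -2)
K = -2 (K = 4 - (2 + 4) = 4 - 1*6 = 4 - 6 = -2)
C(o, R) = 16 (C(o, R) = (-2)⁴ = 16)
-9*C(x, 1) = -9*16 = -144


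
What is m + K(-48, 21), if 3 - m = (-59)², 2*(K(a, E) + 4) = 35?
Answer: -6929/2 ≈ -3464.5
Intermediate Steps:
K(a, E) = 27/2 (K(a, E) = -4 + (½)*35 = -4 + 35/2 = 27/2)
m = -3478 (m = 3 - 1*(-59)² = 3 - 1*3481 = 3 - 3481 = -3478)
m + K(-48, 21) = -3478 + 27/2 = -6929/2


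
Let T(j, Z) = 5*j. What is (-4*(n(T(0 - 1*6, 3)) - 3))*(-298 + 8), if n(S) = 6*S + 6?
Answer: -205320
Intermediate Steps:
n(S) = 6 + 6*S
(-4*(n(T(0 - 1*6, 3)) - 3))*(-298 + 8) = (-4*((6 + 6*(5*(0 - 1*6))) - 3))*(-298 + 8) = -4*((6 + 6*(5*(0 - 6))) - 3)*(-290) = -4*((6 + 6*(5*(-6))) - 3)*(-290) = -4*((6 + 6*(-30)) - 3)*(-290) = -4*((6 - 180) - 3)*(-290) = -4*(-174 - 3)*(-290) = -4*(-177)*(-290) = 708*(-290) = -205320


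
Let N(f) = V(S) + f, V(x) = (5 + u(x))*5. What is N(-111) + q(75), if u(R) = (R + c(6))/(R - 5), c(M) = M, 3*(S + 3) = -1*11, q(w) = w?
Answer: -75/7 ≈ -10.714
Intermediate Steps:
S = -20/3 (S = -3 + (-1*11)/3 = -3 + (1/3)*(-11) = -3 - 11/3 = -20/3 ≈ -6.6667)
u(R) = (6 + R)/(-5 + R) (u(R) = (R + 6)/(R - 5) = (6 + R)/(-5 + R))
V(x) = 25 + 5*(6 + x)/(-5 + x) (V(x) = (5 + (6 + x)/(-5 + x))*5 = 25 + 5*(6 + x)/(-5 + x))
N(f) = 177/7 + f (N(f) = 5*(-19 + 6*(-20/3))/(-5 - 20/3) + f = 5*(-19 - 40)/(-35/3) + f = 5*(-3/35)*(-59) + f = 177/7 + f)
N(-111) + q(75) = (177/7 - 111) + 75 = -600/7 + 75 = -75/7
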